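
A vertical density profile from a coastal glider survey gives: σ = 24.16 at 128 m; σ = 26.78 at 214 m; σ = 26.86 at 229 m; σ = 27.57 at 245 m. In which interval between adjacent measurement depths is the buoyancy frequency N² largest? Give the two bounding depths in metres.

229–245 m

Compute the density gradient over each adjacent pair:
  128–214 m: Δρ/Δz = 2.62/86 = 0.030 kg m⁻⁴
  214–229 m: Δρ/Δz = 0.08/15 = 5.3 × 10⁻³ kg m⁻⁴
  229–245 m: Δρ/Δz = 0.71/16 = 0.044 kg m⁻⁴
The largest gradient is in the 229–245 m interval — the pycnocline.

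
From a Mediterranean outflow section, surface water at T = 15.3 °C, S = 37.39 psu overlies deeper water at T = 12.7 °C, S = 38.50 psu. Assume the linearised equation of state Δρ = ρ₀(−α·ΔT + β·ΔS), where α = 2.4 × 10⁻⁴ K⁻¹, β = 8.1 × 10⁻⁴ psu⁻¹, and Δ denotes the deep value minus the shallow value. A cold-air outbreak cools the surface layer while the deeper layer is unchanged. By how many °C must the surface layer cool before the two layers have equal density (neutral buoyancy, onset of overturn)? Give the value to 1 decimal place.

6.3 °C

Neutral buoyancy requires Δρ = 0, i.e. −α(T_deep − T_surf′) + β(S_deep − S_surf) = 0.
T_surf′ = T_deep − (β/α)·ΔS = 12.7 − (8.1 × 10⁻⁴/2.4 × 10⁻⁴)·(+1.11) = 8.954 °C.
Cooling required: 15.3 − (8.954) = 6.346 °C.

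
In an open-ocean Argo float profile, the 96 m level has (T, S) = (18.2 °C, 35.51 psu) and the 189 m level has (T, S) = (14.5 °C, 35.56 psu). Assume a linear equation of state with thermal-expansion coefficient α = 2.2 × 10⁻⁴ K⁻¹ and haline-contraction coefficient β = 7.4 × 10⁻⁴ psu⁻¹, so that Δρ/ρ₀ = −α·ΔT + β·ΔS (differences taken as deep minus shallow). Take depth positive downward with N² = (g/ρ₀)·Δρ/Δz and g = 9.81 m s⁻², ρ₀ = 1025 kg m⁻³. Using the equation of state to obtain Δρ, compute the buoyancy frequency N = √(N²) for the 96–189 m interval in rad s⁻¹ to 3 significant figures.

9.47 × 10⁻³ rad s⁻¹

ΔT = -3.7 K, ΔS = +0.05 psu (deep − shallow).
Δρ/ρ₀ = −αΔT + βΔS = 8.14 × 10⁻⁴ + 3.70 × 10⁻⁵ = 8.51 × 10⁻⁴, so Δρ ≈ 0.8723 kg m⁻³.
N² = (g/ρ₀)·Δρ/Δz = g·(Δρ/ρ₀)/Δz = 9.81 × 8.51 × 10⁻⁴ / 93 = 8.9767 × 10⁻⁵ s⁻².
N = √(8.9767 × 10⁻⁵) = 9.4745 × 10⁻³ rad s⁻¹ ≈ 9.47 × 10⁻³ rad s⁻¹.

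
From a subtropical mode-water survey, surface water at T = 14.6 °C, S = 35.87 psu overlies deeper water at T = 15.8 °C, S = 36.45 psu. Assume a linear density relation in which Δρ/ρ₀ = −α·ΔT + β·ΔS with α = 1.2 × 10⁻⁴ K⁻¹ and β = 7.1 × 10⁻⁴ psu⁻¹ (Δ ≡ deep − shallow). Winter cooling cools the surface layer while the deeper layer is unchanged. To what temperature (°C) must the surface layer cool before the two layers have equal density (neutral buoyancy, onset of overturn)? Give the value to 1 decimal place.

Neutral buoyancy requires Δρ = 0, i.e. −α(T_deep − T_surf′) + β(S_deep − S_surf) = 0.
T_surf′ = T_deep − (β/α)·ΔS = 15.8 − (7.1 × 10⁻⁴/1.2 × 10⁻⁴)·(+0.58) = 12.368 °C.
Cooling required: 14.6 − (12.368) = 2.232 °C.

12.4 °C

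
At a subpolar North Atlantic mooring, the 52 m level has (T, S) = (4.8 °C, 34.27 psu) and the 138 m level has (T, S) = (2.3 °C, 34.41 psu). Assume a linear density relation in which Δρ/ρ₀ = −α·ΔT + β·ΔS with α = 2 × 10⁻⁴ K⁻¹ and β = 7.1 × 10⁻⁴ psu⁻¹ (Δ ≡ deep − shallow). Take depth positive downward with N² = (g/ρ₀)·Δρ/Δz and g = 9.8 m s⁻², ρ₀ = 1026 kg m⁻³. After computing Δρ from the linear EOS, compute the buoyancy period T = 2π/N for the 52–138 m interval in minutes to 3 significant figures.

12.7 min

ΔT = -2.5 K, ΔS = +0.14 psu (deep − shallow).
Δρ/ρ₀ = −αΔT + βΔS = 5.00 × 10⁻⁴ + 9.94 × 10⁻⁵ = 5.994 × 10⁻⁴, so Δρ ≈ 0.6150 kg m⁻³.
N² = (g/ρ₀)·Δρ/Δz = g·(Δρ/ρ₀)/Δz = 9.8 × 5.994 × 10⁻⁴ / 86 = 6.8304 × 10⁻⁵ s⁻².
N = √(6.8304 × 10⁻⁵) = 8.2646 × 10⁻³ rad s⁻¹ → T = 2π/N = 760.25 s = 12.671 min ≈ 12.7 min.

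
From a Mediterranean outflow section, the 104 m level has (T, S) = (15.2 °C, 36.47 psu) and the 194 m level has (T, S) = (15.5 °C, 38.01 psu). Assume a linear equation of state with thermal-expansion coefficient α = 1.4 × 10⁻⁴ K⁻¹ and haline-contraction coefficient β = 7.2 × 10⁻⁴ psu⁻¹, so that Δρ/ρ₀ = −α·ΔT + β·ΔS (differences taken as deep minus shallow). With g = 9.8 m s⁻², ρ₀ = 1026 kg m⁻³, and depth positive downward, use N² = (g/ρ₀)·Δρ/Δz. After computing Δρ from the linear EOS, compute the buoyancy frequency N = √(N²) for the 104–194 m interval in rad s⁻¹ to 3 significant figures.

ΔT = +0.3 K, ΔS = +1.54 psu (deep − shallow).
Δρ/ρ₀ = −αΔT + βΔS = -4.20 × 10⁻⁵ + 1.1088 × 10⁻³ = 1.0668 × 10⁻³, so Δρ ≈ 1.095 kg m⁻³.
N² = (g/ρ₀)·Δρ/Δz = g·(Δρ/ρ₀)/Δz = 9.8 × 1.0668 × 10⁻³ / 90 = 1.1616 × 10⁻⁴ s⁻².
N = √(1.1616 × 10⁻⁴) = 0.010778 rad s⁻¹ ≈ 0.0108 rad s⁻¹.

0.0108 rad s⁻¹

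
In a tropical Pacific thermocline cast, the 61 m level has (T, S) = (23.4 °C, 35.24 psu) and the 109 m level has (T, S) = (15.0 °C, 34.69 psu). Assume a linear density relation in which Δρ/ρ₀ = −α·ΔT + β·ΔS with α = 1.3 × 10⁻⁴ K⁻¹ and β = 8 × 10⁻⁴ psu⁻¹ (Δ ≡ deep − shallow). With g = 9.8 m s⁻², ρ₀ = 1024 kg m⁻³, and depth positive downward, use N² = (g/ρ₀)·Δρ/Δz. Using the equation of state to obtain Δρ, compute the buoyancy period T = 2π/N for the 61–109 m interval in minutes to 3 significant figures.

ΔT = -8.4 K, ΔS = -0.55 psu (deep − shallow).
Δρ/ρ₀ = −αΔT + βΔS = 1.092 × 10⁻³ − 4.40 × 10⁻⁴ = 6.52 × 10⁻⁴, so Δρ ≈ 0.6676 kg m⁻³.
N² = (g/ρ₀)·Δρ/Δz = g·(Δρ/ρ₀)/Δz = 9.8 × 6.52 × 10⁻⁴ / 48 = 1.3312 × 10⁻⁴ s⁻².
N = √(1.3312 × 10⁻⁴) = 0.011538 rad s⁻¹ → T = 2π/N = 544.56 s = 9.0760 min ≈ 9.08 min.

9.08 min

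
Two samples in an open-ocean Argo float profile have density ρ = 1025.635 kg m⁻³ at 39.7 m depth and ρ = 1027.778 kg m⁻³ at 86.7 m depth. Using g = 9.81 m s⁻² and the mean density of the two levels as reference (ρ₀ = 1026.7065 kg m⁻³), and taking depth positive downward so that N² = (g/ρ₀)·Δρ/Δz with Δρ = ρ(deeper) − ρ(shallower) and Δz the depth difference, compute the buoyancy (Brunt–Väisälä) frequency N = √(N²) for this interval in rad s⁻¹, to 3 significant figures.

Δρ = 1027.778 − 1025.635 = 2.143 kg m⁻³ over Δz = 86.7 − 39.7 = 47 m.
N² = (9.81/1026.7065) × (2.143/47) = 4.3566 × 10⁻⁴ s⁻².
N = √(4.3566 × 10⁻⁴) = 0.020872 rad s⁻¹ ≈ 0.0209 rad s⁻¹.

0.0209 rad s⁻¹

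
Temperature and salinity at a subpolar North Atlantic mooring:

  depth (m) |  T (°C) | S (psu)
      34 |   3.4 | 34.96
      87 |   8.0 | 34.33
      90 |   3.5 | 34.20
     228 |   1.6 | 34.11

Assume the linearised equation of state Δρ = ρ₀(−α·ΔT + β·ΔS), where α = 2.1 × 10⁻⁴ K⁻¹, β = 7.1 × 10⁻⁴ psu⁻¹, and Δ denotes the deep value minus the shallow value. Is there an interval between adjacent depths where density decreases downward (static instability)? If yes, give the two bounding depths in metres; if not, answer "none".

34–87 m

Evaluate Δρ/ρ₀ = −αΔT + βΔS across each adjacent pair:
  34–87 m: −αΔT+βΔS = −(2.1 × 10⁻⁴)(+4.6)+(7.1 × 10⁻⁴)(-0.63) = -1.4 × 10⁻³ → UNSTABLE
  87–90 m: −αΔT+βΔS = −(2.1 × 10⁻⁴)(-4.5)+(7.1 × 10⁻⁴)(-0.13) = 8.5 × 10⁻⁴ → stable
  90–228 m: −αΔT+βΔS = −(2.1 × 10⁻⁴)(-1.9)+(7.1 × 10⁻⁴)(-0.09) = 3.4 × 10⁻⁴ → stable
The 34–87 m interval has Δρ < 0: lighter water underlies denser water.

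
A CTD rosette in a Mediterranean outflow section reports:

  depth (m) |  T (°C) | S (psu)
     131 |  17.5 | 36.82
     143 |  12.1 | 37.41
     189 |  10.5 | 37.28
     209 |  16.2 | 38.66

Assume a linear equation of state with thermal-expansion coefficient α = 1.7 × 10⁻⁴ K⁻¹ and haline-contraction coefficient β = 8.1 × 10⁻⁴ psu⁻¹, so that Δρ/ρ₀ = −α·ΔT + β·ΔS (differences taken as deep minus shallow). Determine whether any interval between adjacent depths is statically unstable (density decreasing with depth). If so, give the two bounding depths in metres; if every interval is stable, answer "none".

none

Evaluate Δρ/ρ₀ = −αΔT + βΔS across each adjacent pair:
  131–143 m: −αΔT+βΔS = −(1.7 × 10⁻⁴)(-5.4)+(8.1 × 10⁻⁴)(+0.59) = 1.4 × 10⁻³ → stable
  143–189 m: −αΔT+βΔS = −(1.7 × 10⁻⁴)(-1.6)+(8.1 × 10⁻⁴)(-0.13) = 1.7 × 10⁻⁴ → stable
  189–209 m: −αΔT+βΔS = −(1.7 × 10⁻⁴)(+5.7)+(8.1 × 10⁻⁴)(+1.38) = 1.5 × 10⁻⁴ → stable
Every interval has Δρ > 0: the column is stably stratified throughout.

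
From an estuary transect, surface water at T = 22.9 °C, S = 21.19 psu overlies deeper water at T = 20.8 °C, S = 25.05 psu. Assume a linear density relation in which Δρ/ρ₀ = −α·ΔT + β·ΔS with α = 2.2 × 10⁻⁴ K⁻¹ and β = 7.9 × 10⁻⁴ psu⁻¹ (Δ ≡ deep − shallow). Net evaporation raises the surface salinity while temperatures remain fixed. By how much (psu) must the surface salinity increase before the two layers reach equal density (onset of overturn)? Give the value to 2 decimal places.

4.44 psu

Neutral buoyancy requires −α(T_deep − T_surf) + β(S_deep − S_surf′) = 0.
S_surf′ = S_deep − (α/β)·ΔT = 25.05 − (2.2 × 10⁻⁴/7.9 × 10⁻⁴)·(-2.1) = 25.6348 psu.
Increase required: 25.6348 − 21.19 = 4.4448 psu.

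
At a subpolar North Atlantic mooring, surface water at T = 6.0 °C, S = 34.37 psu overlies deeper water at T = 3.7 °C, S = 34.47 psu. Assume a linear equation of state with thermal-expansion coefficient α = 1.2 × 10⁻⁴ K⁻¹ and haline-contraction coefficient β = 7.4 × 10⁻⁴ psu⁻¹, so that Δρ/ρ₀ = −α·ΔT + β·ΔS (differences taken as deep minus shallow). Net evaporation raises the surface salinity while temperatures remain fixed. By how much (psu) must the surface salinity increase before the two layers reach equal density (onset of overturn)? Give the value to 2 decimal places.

Neutral buoyancy requires −α(T_deep − T_surf) + β(S_deep − S_surf′) = 0.
S_surf′ = S_deep − (α/β)·ΔT = 34.47 − (1.2 × 10⁻⁴/7.4 × 10⁻⁴)·(-2.3) = 34.8430 psu.
Increase required: 34.8430 − 34.37 = 0.4730 psu.

0.47 psu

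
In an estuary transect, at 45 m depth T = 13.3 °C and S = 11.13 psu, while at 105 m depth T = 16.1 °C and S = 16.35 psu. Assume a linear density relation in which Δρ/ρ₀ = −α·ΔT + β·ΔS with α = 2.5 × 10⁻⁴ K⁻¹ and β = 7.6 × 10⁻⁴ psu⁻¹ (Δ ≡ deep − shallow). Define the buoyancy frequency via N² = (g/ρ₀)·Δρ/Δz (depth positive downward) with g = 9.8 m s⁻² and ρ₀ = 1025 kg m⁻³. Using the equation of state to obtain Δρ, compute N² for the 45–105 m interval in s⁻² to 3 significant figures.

5.34 × 10⁻⁴ s⁻²

ΔT = +2.8 K, ΔS = +5.22 psu (deep − shallow).
Δρ/ρ₀ = −αΔT + βΔS = -7.00 × 10⁻⁴ + 3.9672 × 10⁻³ = 3.2672 × 10⁻³, so Δρ ≈ 3.349 kg m⁻³.
N² = (g/ρ₀)·Δρ/Δz = g·(Δρ/ρ₀)/Δz = 9.8 × 3.2672 × 10⁻³ / 60 = 5.3364 × 10⁻⁴ s⁻² ≈ 5.34 × 10⁻⁴ s⁻².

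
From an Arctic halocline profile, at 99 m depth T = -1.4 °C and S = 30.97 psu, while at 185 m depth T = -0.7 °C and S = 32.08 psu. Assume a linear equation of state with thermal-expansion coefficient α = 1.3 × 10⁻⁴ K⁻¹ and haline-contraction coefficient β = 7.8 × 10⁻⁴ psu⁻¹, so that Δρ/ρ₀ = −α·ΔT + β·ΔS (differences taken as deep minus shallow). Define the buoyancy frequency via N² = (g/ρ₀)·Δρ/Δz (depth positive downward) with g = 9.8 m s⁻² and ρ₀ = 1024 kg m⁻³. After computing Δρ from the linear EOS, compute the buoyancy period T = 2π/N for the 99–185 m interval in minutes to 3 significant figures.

ΔT = +0.7 K, ΔS = +1.11 psu (deep − shallow).
Δρ/ρ₀ = −αΔT + βΔS = -9.10 × 10⁻⁵ + 8.658 × 10⁻⁴ = 7.748 × 10⁻⁴, so Δρ ≈ 0.7934 kg m⁻³.
N² = (g/ρ₀)·Δρ/Δz = g·(Δρ/ρ₀)/Δz = 9.8 × 7.748 × 10⁻⁴ / 86 = 8.8291 × 10⁻⁵ s⁻².
N = √(8.8291 × 10⁻⁵) = 9.3963 × 10⁻³ rad s⁻¹ → T = 2π/N = 668.69 s = 11.145 min ≈ 11.1 min.

11.1 min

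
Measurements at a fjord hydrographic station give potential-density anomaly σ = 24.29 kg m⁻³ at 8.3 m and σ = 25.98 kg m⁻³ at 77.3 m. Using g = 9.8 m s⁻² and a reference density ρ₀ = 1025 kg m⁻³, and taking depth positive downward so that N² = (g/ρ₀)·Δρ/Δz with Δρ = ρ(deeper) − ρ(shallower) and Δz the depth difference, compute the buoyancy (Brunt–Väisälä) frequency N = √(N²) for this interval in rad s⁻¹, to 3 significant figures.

0.0153 rad s⁻¹

Δρ = 1025.98 − 1024.29 = 1.69 kg m⁻³ over Δz = 77.3 − 8.3 = 69 m.
N² = (9.8/1025) × (1.69/69) = 2.3417 × 10⁻⁴ s⁻².
N = √(2.3417 × 10⁻⁴) = 0.015303 rad s⁻¹ ≈ 0.0153 rad s⁻¹.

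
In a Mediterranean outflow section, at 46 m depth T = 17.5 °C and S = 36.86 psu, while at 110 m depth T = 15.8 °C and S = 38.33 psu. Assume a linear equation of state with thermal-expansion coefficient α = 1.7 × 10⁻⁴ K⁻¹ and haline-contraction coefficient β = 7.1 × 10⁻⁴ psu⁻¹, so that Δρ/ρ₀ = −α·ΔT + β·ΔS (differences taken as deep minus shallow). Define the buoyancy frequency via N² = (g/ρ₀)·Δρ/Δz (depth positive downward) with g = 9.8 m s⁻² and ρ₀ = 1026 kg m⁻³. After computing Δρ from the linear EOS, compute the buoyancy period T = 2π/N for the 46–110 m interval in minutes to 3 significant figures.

7.33 min

ΔT = -1.7 K, ΔS = +1.47 psu (deep − shallow).
Δρ/ρ₀ = −αΔT + βΔS = 2.89 × 10⁻⁴ + 1.0437 × 10⁻³ = 1.3327 × 10⁻³, so Δρ ≈ 1.367 kg m⁻³.
N² = (g/ρ₀)·Δρ/Δz = g·(Δρ/ρ₀)/Δz = 9.8 × 1.3327 × 10⁻³ / 64 = 2.0407 × 10⁻⁴ s⁻².
N = √(2.0407 × 10⁻⁴) = 0.014285 rad s⁻¹ → T = 2π/N = 439.84 s = 7.3307 min ≈ 7.33 min.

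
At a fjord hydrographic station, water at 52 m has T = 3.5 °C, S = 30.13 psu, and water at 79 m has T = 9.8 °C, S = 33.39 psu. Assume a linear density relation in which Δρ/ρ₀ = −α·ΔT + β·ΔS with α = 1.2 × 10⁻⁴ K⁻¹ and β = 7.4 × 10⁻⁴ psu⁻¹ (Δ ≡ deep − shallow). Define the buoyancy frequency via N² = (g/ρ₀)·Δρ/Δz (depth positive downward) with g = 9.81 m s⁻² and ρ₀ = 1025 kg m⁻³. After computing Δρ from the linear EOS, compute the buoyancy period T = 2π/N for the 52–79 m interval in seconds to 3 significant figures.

ΔT = +6.3 K, ΔS = +3.26 psu (deep − shallow).
Δρ/ρ₀ = −αΔT + βΔS = -7.56 × 10⁻⁴ + 2.4124 × 10⁻³ = 1.6564 × 10⁻³, so Δρ ≈ 1.698 kg m⁻³.
N² = (g/ρ₀)·Δρ/Δz = g·(Δρ/ρ₀)/Δz = 9.81 × 1.6564 × 10⁻³ / 27 = 6.0183 × 10⁻⁴ s⁻².
N = √(6.0183 × 10⁻⁴) = 0.024532 rad s⁻¹ → T = 2π/N = 256.12 s ≈ 256 s.

256 s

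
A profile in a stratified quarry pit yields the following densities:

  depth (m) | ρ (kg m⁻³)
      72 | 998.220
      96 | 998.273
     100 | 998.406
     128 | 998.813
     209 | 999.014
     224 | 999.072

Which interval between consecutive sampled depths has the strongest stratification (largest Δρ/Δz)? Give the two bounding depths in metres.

Compute the density gradient over each adjacent pair:
  72–96 m: Δρ/Δz = 0.053/24 = 2.2 × 10⁻³ kg m⁻⁴
  96–100 m: Δρ/Δz = 0.133/4 = 0.033 kg m⁻⁴
  100–128 m: Δρ/Δz = 0.407/28 = 0.015 kg m⁻⁴
  128–209 m: Δρ/Δz = 0.201/81 = 2.5 × 10⁻³ kg m⁻⁴
  209–224 m: Δρ/Δz = 0.058/15 = 3.9 × 10⁻³ kg m⁻⁴
The largest gradient is in the 96–100 m interval — the pycnocline.

96–100 m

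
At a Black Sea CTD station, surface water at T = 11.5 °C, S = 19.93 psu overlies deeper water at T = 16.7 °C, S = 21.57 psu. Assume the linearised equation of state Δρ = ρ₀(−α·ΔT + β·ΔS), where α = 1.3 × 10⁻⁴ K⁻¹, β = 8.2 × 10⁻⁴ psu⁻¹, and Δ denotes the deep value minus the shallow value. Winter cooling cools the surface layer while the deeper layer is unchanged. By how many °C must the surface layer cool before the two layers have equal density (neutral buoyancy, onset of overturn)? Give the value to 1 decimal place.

Neutral buoyancy requires Δρ = 0, i.e. −α(T_deep − T_surf′) + β(S_deep − S_surf) = 0.
T_surf′ = T_deep − (β/α)·ΔS = 16.7 − (8.2 × 10⁻⁴/1.3 × 10⁻⁴)·(+1.64) = 6.355 °C.
Cooling required: 11.5 − (6.355) = 5.145 °C.

5.1 °C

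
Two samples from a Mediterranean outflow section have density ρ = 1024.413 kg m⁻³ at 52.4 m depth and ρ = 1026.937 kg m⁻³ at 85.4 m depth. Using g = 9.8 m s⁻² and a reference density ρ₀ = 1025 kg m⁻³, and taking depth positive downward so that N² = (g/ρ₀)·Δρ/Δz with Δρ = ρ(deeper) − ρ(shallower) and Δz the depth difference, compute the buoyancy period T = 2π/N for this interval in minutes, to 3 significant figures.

Δρ = 1026.937 − 1024.413 = 2.524 kg m⁻³ over Δz = 85.4 − 52.4 = 33 m.
N² = (9.8/1025) × (2.524/33) = 7.3127 × 10⁻⁴ s⁻².
N = √(7.3127 × 10⁻⁴) = 0.027042 rad s⁻¹, so T = 2π/N = 232.35 s = 3.8725 min ≈ 3.87 min.

3.87 min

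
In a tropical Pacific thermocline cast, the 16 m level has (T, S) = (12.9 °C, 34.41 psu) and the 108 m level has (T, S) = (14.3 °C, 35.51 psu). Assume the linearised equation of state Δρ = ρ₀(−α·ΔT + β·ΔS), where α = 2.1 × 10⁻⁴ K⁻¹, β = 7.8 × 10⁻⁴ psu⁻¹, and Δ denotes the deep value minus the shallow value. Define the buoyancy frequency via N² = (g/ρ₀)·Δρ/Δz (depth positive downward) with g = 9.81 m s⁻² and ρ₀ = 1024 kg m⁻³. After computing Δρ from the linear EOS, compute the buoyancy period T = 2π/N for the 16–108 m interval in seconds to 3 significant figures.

ΔT = +1.4 K, ΔS = +1.10 psu (deep − shallow).
Δρ/ρ₀ = −αΔT + βΔS = -2.94 × 10⁻⁴ + 8.58 × 10⁻⁴ = 5.64 × 10⁻⁴, so Δρ ≈ 0.5775 kg m⁻³.
N² = (g/ρ₀)·Δρ/Δz = g·(Δρ/ρ₀)/Δz = 9.81 × 5.64 × 10⁻⁴ / 92 = 6.0140 × 10⁻⁵ s⁻².
N = √(6.0140 × 10⁻⁵) = 7.7550 × 10⁻³ rad s⁻¹ → T = 2π/N = 810.21 s ≈ 810 s.

810 s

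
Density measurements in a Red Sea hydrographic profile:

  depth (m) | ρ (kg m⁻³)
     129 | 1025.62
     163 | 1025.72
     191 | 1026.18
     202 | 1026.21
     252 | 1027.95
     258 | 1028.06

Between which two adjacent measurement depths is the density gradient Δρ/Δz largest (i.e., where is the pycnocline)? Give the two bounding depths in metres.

202–252 m

Compute the density gradient over each adjacent pair:
  129–163 m: Δρ/Δz = 0.10/34 = 2.9 × 10⁻³ kg m⁻⁴
  163–191 m: Δρ/Δz = 0.46/28 = 0.016 kg m⁻⁴
  191–202 m: Δρ/Δz = 0.03/11 = 2.7 × 10⁻³ kg m⁻⁴
  202–252 m: Δρ/Δz = 1.74/50 = 0.035 kg m⁻⁴
  252–258 m: Δρ/Δz = 0.11/6 = 0.018 kg m⁻⁴
The largest gradient is in the 202–252 m interval — the pycnocline.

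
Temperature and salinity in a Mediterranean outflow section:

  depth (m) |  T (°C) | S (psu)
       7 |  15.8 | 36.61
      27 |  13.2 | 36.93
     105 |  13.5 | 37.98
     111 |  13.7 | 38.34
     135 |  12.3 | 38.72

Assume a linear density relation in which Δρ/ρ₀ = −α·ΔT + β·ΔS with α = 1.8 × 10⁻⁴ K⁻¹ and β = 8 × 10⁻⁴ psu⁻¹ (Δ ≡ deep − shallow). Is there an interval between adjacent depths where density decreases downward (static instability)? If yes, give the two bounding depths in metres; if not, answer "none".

none

Evaluate Δρ/ρ₀ = −αΔT + βΔS across each adjacent pair:
  7–27 m: −αΔT+βΔS = −(1.8 × 10⁻⁴)(-2.6)+(8 × 10⁻⁴)(+0.32) = 7.2 × 10⁻⁴ → stable
  27–105 m: −αΔT+βΔS = −(1.8 × 10⁻⁴)(+0.3)+(8 × 10⁻⁴)(+1.05) = 7.9 × 10⁻⁴ → stable
  105–111 m: −αΔT+βΔS = −(1.8 × 10⁻⁴)(+0.2)+(8 × 10⁻⁴)(+0.36) = 2.5 × 10⁻⁴ → stable
  111–135 m: −αΔT+βΔS = −(1.8 × 10⁻⁴)(-1.4)+(8 × 10⁻⁴)(+0.38) = 5.6 × 10⁻⁴ → stable
Every interval has Δρ > 0: the column is stably stratified throughout.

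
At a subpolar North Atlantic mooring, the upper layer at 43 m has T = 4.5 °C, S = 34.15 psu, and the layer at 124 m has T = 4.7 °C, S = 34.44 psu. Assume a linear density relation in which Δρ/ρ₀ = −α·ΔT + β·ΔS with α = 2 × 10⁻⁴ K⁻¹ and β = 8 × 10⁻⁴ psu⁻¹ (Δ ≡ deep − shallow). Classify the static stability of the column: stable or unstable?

stable

ΔT = 4.7 − 4.5 = +0.2 K and ΔS = 34.44 − 34.15 = +0.29 psu (deep − shallow).
−αΔT = -4.00 × 10⁻⁵; βΔS = 2.32 × 10⁻⁴; sum Δρ/ρ₀ = 1.92 × 10⁻⁴.
Δρ/ρ₀ > 0, so Δρ > 0: deeper water is denser → statically stable.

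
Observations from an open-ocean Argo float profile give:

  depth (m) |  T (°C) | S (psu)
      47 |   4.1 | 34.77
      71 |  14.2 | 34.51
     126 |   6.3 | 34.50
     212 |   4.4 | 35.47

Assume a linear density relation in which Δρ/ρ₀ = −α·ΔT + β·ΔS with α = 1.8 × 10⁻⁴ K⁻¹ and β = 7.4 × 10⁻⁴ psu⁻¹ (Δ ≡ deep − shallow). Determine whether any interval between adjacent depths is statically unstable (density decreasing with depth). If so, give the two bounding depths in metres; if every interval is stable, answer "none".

47–71 m

Evaluate Δρ/ρ₀ = −αΔT + βΔS across each adjacent pair:
  47–71 m: −αΔT+βΔS = −(1.8 × 10⁻⁴)(+10.1)+(7.4 × 10⁻⁴)(-0.26) = -2.0 × 10⁻³ → UNSTABLE
  71–126 m: −αΔT+βΔS = −(1.8 × 10⁻⁴)(-7.9)+(7.4 × 10⁻⁴)(-0.01) = 1.4 × 10⁻³ → stable
  126–212 m: −αΔT+βΔS = −(1.8 × 10⁻⁴)(-1.9)+(7.4 × 10⁻⁴)(+0.97) = 1.1 × 10⁻³ → stable
The 47–71 m interval has Δρ < 0: lighter water underlies denser water.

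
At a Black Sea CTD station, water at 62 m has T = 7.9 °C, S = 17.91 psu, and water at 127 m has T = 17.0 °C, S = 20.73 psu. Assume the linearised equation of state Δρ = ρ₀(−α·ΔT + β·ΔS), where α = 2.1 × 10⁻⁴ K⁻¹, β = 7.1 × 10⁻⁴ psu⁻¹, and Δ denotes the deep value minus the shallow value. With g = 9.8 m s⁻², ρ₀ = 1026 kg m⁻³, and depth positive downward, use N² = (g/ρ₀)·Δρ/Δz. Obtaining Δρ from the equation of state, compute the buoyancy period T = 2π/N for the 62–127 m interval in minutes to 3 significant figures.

28.2 min

ΔT = +9.1 K, ΔS = +2.82 psu (deep − shallow).
Δρ/ρ₀ = −αΔT + βΔS = -1.911 × 10⁻³ + 2.0022 × 10⁻³ = 9.12 × 10⁻⁵, so Δρ ≈ 0.09357 kg m⁻³.
N² = (g/ρ₀)·Δρ/Δz = g·(Δρ/ρ₀)/Δz = 9.8 × 9.12 × 10⁻⁵ / 65 = 1.3750 × 10⁻⁵ s⁻².
N = √(1.3750 × 10⁻⁵) = 3.7081 × 10⁻³ rad s⁻¹ → T = 2π/N = 1.6944 × 10³ s = 28.240 min ≈ 28.2 min.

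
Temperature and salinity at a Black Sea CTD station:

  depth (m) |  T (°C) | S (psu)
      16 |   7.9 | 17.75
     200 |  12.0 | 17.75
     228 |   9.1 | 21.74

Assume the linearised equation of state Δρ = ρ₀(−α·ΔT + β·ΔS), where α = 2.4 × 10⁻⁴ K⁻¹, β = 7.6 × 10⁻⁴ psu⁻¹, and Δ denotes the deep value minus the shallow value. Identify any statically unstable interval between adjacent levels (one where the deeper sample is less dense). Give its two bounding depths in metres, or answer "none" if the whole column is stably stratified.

16–200 m

Evaluate Δρ/ρ₀ = −αΔT + βΔS across each adjacent pair:
  16–200 m: −αΔT+βΔS = −(2.4 × 10⁻⁴)(+4.1)+(7.6 × 10⁻⁴)(+0.00) = -9.8 × 10⁻⁴ → UNSTABLE
  200–228 m: −αΔT+βΔS = −(2.4 × 10⁻⁴)(-2.9)+(7.6 × 10⁻⁴)(+3.99) = 3.7 × 10⁻³ → stable
The 16–200 m interval has Δρ < 0: lighter water underlies denser water.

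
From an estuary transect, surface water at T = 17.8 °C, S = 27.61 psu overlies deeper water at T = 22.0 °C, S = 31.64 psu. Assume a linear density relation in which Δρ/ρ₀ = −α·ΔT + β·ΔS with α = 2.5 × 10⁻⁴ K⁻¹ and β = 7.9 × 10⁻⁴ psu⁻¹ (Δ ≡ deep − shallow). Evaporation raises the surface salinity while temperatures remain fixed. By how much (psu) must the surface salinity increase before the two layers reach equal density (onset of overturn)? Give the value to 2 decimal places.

Neutral buoyancy requires −α(T_deep − T_surf) + β(S_deep − S_surf′) = 0.
S_surf′ = S_deep − (α/β)·ΔT = 31.64 − (2.5 × 10⁻⁴/7.9 × 10⁻⁴)·(+4.2) = 30.3109 psu.
Increase required: 30.3109 − 27.61 = 2.7009 psu.

2.70 psu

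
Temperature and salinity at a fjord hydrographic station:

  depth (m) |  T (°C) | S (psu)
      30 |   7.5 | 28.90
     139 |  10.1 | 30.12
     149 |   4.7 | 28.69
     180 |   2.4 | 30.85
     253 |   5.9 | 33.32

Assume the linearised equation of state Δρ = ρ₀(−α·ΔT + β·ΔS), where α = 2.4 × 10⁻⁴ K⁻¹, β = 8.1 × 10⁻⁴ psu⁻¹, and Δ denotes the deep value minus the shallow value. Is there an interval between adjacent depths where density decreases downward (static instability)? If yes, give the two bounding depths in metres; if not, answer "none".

Evaluate Δρ/ρ₀ = −αΔT + βΔS across each adjacent pair:
  30–139 m: −αΔT+βΔS = −(2.4 × 10⁻⁴)(+2.6)+(8.1 × 10⁻⁴)(+1.22) = 3.6 × 10⁻⁴ → stable
  139–149 m: −αΔT+βΔS = −(2.4 × 10⁻⁴)(-5.4)+(8.1 × 10⁻⁴)(-1.43) = 1.4 × 10⁻⁴ → stable
  149–180 m: −αΔT+βΔS = −(2.4 × 10⁻⁴)(-2.3)+(8.1 × 10⁻⁴)(+2.16) = 2.3 × 10⁻³ → stable
  180–253 m: −αΔT+βΔS = −(2.4 × 10⁻⁴)(+3.5)+(8.1 × 10⁻⁴)(+2.47) = 1.2 × 10⁻³ → stable
Every interval has Δρ > 0: the column is stably stratified throughout.

none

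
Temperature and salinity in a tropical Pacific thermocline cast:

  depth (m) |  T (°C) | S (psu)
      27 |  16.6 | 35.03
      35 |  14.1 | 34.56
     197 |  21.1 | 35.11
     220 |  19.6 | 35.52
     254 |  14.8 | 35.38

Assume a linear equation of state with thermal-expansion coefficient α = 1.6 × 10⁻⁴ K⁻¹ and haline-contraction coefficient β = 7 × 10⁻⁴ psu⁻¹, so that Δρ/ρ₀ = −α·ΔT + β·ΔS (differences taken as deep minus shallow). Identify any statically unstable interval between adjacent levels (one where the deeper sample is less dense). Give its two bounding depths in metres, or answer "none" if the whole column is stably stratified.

35–197 m

Evaluate Δρ/ρ₀ = −αΔT + βΔS across each adjacent pair:
  27–35 m: −αΔT+βΔS = −(1.6 × 10⁻⁴)(-2.5)+(7 × 10⁻⁴)(-0.47) = 7.1 × 10⁻⁵ → stable
  35–197 m: −αΔT+βΔS = −(1.6 × 10⁻⁴)(+7.0)+(7 × 10⁻⁴)(+0.55) = -7.4 × 10⁻⁴ → UNSTABLE
  197–220 m: −αΔT+βΔS = −(1.6 × 10⁻⁴)(-1.5)+(7 × 10⁻⁴)(+0.41) = 5.3 × 10⁻⁴ → stable
  220–254 m: −αΔT+βΔS = −(1.6 × 10⁻⁴)(-4.8)+(7 × 10⁻⁴)(-0.14) = 6.7 × 10⁻⁴ → stable
The 35–197 m interval has Δρ < 0: lighter water underlies denser water.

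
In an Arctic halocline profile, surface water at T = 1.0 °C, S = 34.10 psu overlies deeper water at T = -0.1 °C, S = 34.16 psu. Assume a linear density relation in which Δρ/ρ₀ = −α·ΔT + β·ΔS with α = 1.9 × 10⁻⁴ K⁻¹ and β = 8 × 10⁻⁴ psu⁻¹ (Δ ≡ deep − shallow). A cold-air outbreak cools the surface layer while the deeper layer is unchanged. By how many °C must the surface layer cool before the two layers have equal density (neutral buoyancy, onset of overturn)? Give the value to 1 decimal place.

1.4 °C

Neutral buoyancy requires Δρ = 0, i.e. −α(T_deep − T_surf′) + β(S_deep − S_surf) = 0.
T_surf′ = T_deep − (β/α)·ΔS = -0.1 − (8 × 10⁻⁴/1.9 × 10⁻⁴)·(+0.06) = -0.353 °C.
Cooling required: 1.0 − (-0.353) = 1.353 °C.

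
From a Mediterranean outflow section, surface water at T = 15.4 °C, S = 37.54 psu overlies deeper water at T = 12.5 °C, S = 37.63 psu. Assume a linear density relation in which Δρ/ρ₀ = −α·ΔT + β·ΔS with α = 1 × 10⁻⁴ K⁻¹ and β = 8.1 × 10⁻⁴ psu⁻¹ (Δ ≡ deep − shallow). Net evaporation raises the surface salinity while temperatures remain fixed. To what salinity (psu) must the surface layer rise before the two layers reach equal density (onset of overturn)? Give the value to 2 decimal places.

37.99 psu

Neutral buoyancy requires −α(T_deep − T_surf) + β(S_deep − S_surf′) = 0.
S_surf′ = S_deep − (α/β)·ΔT = 37.63 − (1 × 10⁻⁴/8.1 × 10⁻⁴)·(-2.9) = 37.9880 psu.
Increase required: 37.9880 − 37.54 = 0.4480 psu.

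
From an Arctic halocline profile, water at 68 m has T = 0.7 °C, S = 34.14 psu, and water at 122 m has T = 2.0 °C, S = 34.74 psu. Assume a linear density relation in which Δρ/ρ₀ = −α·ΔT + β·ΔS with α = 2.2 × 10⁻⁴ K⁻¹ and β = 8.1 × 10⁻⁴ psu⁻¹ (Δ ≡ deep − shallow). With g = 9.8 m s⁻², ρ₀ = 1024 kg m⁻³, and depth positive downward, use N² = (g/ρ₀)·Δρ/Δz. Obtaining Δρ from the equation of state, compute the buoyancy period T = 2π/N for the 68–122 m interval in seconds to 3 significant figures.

ΔT = +1.3 K, ΔS = +0.60 psu (deep − shallow).
Δρ/ρ₀ = −αΔT + βΔS = -2.86 × 10⁻⁴ + 4.86 × 10⁻⁴ = 2.00 × 10⁻⁴, so Δρ ≈ 0.2048 kg m⁻³.
N² = (g/ρ₀)·Δρ/Δz = g·(Δρ/ρ₀)/Δz = 9.8 × 2.00 × 10⁻⁴ / 54 = 3.6296 × 10⁻⁵ s⁻².
N = √(3.6296 × 10⁻⁵) = 6.0246 × 10⁻³ rad s⁻¹ → T = 2π/N = 1.0429 × 10³ s ≈ 1.04 × 10³ s.

1.04 × 10³ s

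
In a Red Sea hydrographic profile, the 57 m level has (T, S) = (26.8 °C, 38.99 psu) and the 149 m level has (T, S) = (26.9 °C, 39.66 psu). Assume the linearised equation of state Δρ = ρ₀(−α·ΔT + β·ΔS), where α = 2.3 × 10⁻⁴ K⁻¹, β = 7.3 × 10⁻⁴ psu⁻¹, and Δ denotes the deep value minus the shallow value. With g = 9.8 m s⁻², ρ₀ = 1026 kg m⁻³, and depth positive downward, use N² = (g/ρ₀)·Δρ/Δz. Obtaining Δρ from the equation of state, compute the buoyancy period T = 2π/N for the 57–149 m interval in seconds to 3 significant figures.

892 s

ΔT = +0.1 K, ΔS = +0.67 psu (deep − shallow).
Δρ/ρ₀ = −αΔT + βΔS = -2.30 × 10⁻⁵ + 4.891 × 10⁻⁴ = 4.661 × 10⁻⁴, so Δρ ≈ 0.4782 kg m⁻³.
N² = (g/ρ₀)·Δρ/Δz = g·(Δρ/ρ₀)/Δz = 9.8 × 4.661 × 10⁻⁴ / 92 = 4.9650 × 10⁻⁵ s⁻².
N = √(4.9650 × 10⁻⁵) = 7.0463 × 10⁻³ rad s⁻¹ → T = 2π/N = 891.70 s ≈ 892 s.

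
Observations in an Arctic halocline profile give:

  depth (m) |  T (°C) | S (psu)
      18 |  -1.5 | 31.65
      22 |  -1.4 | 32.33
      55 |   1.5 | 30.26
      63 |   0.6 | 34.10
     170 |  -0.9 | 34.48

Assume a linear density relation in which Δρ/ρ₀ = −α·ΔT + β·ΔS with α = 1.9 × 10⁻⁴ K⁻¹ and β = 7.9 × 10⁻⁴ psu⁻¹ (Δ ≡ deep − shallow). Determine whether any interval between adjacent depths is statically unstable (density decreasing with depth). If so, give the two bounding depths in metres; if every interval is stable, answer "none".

Evaluate Δρ/ρ₀ = −αΔT + βΔS across each adjacent pair:
  18–22 m: −αΔT+βΔS = −(1.9 × 10⁻⁴)(+0.1)+(7.9 × 10⁻⁴)(+0.68) = 5.2 × 10⁻⁴ → stable
  22–55 m: −αΔT+βΔS = −(1.9 × 10⁻⁴)(+2.9)+(7.9 × 10⁻⁴)(-2.07) = -2.2 × 10⁻³ → UNSTABLE
  55–63 m: −αΔT+βΔS = −(1.9 × 10⁻⁴)(-0.9)+(7.9 × 10⁻⁴)(+3.84) = 3.2 × 10⁻³ → stable
  63–170 m: −αΔT+βΔS = −(1.9 × 10⁻⁴)(-1.5)+(7.9 × 10⁻⁴)(+0.38) = 5.9 × 10⁻⁴ → stable
The 22–55 m interval has Δρ < 0: lighter water underlies denser water.

22–55 m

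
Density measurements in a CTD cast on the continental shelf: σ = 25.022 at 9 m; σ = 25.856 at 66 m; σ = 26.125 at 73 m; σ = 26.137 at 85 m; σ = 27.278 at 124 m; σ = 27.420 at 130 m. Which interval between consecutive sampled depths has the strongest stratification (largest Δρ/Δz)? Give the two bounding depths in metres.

Compute the density gradient over each adjacent pair:
  9–66 m: Δρ/Δz = 0.834/57 = 0.015 kg m⁻⁴
  66–73 m: Δρ/Δz = 0.269/7 = 0.038 kg m⁻⁴
  73–85 m: Δρ/Δz = 0.012/12 = 1.0 × 10⁻³ kg m⁻⁴
  85–124 m: Δρ/Δz = 1.141/39 = 0.029 kg m⁻⁴
  124–130 m: Δρ/Δz = 0.142/6 = 0.024 kg m⁻⁴
The largest gradient is in the 66–73 m interval — the pycnocline.

66–73 m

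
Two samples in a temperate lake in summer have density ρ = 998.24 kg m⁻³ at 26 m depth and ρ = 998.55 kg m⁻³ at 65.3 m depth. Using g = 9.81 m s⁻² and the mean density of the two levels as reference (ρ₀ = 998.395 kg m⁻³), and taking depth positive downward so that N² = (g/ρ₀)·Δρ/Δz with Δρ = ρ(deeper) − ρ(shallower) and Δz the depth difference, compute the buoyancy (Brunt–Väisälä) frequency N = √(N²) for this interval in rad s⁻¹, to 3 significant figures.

8.80 × 10⁻³ rad s⁻¹

Δρ = 998.55 − 998.24 = 0.31 kg m⁻³ over Δz = 65.3 − 26 = 39.3 m.
N² = (9.81/998.395) × (0.31/39.3) = 7.7506 × 10⁻⁵ s⁻².
N = √(7.7506 × 10⁻⁵) = 8.8037 × 10⁻³ rad s⁻¹ ≈ 8.80 × 10⁻³ rad s⁻¹.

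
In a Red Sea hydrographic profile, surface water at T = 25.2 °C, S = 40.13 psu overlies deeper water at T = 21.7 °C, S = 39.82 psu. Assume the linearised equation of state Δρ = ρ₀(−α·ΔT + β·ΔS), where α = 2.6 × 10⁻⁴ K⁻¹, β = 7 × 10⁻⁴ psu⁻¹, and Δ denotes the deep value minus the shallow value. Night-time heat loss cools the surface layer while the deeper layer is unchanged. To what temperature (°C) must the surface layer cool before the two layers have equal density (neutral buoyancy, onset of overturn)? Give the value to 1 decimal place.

22.5 °C

Neutral buoyancy requires Δρ = 0, i.e. −α(T_deep − T_surf′) + β(S_deep − S_surf) = 0.
T_surf′ = T_deep − (β/α)·ΔS = 21.7 − (7 × 10⁻⁴/2.6 × 10⁻⁴)·(-0.31) = 22.535 °C.
Cooling required: 25.2 − (22.535) = 2.665 °C.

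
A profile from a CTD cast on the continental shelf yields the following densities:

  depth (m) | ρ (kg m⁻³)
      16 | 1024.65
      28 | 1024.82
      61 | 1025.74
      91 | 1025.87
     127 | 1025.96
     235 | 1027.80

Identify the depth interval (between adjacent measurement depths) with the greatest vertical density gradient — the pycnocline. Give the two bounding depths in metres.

Compute the density gradient over each adjacent pair:
  16–28 m: Δρ/Δz = 0.17/12 = 0.014 kg m⁻⁴
  28–61 m: Δρ/Δz = 0.92/33 = 0.028 kg m⁻⁴
  61–91 m: Δρ/Δz = 0.13/30 = 4.3 × 10⁻³ kg m⁻⁴
  91–127 m: Δρ/Δz = 0.09/36 = 2.5 × 10⁻³ kg m⁻⁴
  127–235 m: Δρ/Δz = 1.84/108 = 0.017 kg m⁻⁴
The largest gradient is in the 28–61 m interval — the pycnocline.

28–61 m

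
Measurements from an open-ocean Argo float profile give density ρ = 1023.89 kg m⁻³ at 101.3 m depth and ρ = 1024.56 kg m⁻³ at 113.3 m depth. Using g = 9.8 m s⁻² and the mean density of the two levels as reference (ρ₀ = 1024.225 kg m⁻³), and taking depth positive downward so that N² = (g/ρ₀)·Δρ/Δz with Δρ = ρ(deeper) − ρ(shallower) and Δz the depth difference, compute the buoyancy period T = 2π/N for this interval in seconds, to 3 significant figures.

Δρ = 1024.56 − 1023.89 = 0.67 kg m⁻³ over Δz = 113.3 − 101.3 = 12 m.
N² = (9.8/1024.225) × (0.67/12) = 5.3423 × 10⁻⁴ s⁻².
N = √(5.3423 × 10⁻⁴) = 0.023113 rad s⁻¹, so T = 2π/N = 271.85 s ≈ 272 s.
N² > 0, so the interval is statically stable.

272 s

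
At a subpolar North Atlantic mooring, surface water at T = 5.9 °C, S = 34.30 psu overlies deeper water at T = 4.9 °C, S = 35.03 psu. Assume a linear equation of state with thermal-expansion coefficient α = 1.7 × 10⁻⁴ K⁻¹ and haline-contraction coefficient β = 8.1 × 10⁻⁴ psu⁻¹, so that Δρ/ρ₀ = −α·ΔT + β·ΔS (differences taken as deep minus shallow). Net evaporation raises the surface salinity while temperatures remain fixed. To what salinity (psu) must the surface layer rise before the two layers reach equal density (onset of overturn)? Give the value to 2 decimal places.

35.24 psu

Neutral buoyancy requires −α(T_deep − T_surf) + β(S_deep − S_surf′) = 0.
S_surf′ = S_deep − (α/β)·ΔT = 35.03 − (1.7 × 10⁻⁴/8.1 × 10⁻⁴)·(-1.0) = 35.2399 psu.
Increase required: 35.2399 − 34.30 = 0.9399 psu.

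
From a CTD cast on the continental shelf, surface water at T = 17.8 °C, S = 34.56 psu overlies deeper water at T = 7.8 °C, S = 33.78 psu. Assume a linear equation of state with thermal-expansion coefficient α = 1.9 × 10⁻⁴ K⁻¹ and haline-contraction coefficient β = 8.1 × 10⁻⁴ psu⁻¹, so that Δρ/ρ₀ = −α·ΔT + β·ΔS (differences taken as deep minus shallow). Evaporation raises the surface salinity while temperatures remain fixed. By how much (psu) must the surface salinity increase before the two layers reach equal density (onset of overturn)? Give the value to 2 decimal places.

Neutral buoyancy requires −α(T_deep − T_surf) + β(S_deep − S_surf′) = 0.
S_surf′ = S_deep − (α/β)·ΔT = 33.78 − (1.9 × 10⁻⁴/8.1 × 10⁻⁴)·(-10.0) = 36.1257 psu.
Increase required: 36.1257 − 34.56 = 1.5657 psu.

1.57 psu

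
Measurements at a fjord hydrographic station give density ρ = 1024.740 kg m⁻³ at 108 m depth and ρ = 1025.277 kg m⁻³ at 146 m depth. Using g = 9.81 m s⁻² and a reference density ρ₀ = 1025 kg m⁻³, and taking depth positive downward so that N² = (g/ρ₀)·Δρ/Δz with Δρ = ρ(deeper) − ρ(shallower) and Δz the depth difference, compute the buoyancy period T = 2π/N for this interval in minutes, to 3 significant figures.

Δρ = 1025.277 − 1024.740 = 0.537 kg m⁻³ over Δz = 146 − 108 = 38 m.
N² = (9.81/1025) × (0.537/38) = 1.3525 × 10⁻⁴ s⁻².
N = √(1.3525 × 10⁻⁴) = 0.011630 rad s⁻¹, so T = 2π/N = 540.26 s = 9.0043 min ≈ 9.00 min.

9.00 min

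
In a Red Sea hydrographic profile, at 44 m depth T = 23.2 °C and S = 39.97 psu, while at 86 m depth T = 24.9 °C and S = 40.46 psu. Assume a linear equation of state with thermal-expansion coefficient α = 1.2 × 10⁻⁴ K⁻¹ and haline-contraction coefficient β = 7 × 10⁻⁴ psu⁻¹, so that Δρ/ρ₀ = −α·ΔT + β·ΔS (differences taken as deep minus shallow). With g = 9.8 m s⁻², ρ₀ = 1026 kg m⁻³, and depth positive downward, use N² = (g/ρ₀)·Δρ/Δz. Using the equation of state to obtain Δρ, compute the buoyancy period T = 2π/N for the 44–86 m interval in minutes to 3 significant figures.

18.4 min

ΔT = +1.7 K, ΔS = +0.49 psu (deep − shallow).
Δρ/ρ₀ = −αΔT + βΔS = -2.04 × 10⁻⁴ + 3.43 × 10⁻⁴ = 1.39 × 10⁻⁴, so Δρ ≈ 0.1426 kg m⁻³.
N² = (g/ρ₀)·Δρ/Δz = g·(Δρ/ρ₀)/Δz = 9.8 × 1.39 × 10⁻⁴ / 42 = 3.2433 × 10⁻⁵ s⁻².
N = √(3.2433 × 10⁻⁵) = 5.6950 × 10⁻³ rad s⁻¹ → T = 2π/N = 1.1033 × 10³ s = 18.388 min ≈ 18.4 min.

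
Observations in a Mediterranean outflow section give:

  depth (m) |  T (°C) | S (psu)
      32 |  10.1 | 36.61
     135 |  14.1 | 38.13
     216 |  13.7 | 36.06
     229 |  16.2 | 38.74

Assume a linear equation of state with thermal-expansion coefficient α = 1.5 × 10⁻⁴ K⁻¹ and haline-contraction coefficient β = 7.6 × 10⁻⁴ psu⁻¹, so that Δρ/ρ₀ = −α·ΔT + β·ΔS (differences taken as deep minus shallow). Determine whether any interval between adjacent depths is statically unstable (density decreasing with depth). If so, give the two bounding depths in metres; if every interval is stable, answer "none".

135–216 m

Evaluate Δρ/ρ₀ = −αΔT + βΔS across each adjacent pair:
  32–135 m: −αΔT+βΔS = −(1.5 × 10⁻⁴)(+4.0)+(7.6 × 10⁻⁴)(+1.52) = 5.6 × 10⁻⁴ → stable
  135–216 m: −αΔT+βΔS = −(1.5 × 10⁻⁴)(-0.4)+(7.6 × 10⁻⁴)(-2.07) = -1.5 × 10⁻³ → UNSTABLE
  216–229 m: −αΔT+βΔS = −(1.5 × 10⁻⁴)(+2.5)+(7.6 × 10⁻⁴)(+2.68) = 1.7 × 10⁻³ → stable
The 135–216 m interval has Δρ < 0: lighter water underlies denser water.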